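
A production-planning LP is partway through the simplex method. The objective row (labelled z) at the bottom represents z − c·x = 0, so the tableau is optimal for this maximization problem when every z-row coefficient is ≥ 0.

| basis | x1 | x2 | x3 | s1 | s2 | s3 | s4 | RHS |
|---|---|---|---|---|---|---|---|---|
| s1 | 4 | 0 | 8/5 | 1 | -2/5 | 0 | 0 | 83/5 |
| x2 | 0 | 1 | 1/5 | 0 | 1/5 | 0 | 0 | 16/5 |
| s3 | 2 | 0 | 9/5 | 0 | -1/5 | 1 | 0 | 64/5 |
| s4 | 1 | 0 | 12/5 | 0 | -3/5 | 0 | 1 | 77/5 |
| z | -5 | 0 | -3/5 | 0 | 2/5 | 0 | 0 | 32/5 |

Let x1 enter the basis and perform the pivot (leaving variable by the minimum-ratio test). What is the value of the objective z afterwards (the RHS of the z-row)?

Ratio test on column x1 — row 1: (83/5)/4 = 83/20; row 2: entry 0 ≤ 0; row 3: (64/5)/2 = 32/5; row 4: (77/5)/1 = 77/5. Minimum is 83/20 at row 1 (s1 leaves); pivot element 4.
Pivot on row 1; the z-row RHS becomes 32/5 − (-5)·(83/20) = 543/20.

543/20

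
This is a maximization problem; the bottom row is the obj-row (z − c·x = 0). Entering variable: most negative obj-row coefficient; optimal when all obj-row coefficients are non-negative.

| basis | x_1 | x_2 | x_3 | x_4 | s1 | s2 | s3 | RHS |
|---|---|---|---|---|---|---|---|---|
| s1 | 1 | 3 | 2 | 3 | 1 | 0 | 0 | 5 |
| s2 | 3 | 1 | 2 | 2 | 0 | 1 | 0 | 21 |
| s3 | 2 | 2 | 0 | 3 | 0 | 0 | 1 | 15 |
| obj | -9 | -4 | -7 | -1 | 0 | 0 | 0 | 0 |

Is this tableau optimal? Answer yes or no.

The obj-row has a negative entry -9 in column x_1, so it is not optimal.

no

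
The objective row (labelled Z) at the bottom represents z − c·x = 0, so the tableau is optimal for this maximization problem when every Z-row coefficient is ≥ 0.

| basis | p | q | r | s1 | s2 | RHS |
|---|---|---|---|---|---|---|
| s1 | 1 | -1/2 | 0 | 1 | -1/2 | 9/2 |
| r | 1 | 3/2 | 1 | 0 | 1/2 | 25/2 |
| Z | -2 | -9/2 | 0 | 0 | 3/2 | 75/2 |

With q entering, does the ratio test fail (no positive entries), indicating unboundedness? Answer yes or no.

no

Column q has positive entries in row(s) 2, so the ratio test bounds it — not unbounded.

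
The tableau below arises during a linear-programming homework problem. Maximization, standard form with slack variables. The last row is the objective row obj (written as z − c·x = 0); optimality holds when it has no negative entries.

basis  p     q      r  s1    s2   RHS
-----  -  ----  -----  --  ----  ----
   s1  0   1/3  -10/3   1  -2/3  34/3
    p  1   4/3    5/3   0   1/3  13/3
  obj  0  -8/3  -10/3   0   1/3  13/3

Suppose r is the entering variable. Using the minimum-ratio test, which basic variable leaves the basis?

Column r entries and ratios — s1: -10/3 ≤ 0, skip; p: (13/3)/(5/3) = 13/5.
Smallest ratio is 13/5 in the row of p, so p leaves.

p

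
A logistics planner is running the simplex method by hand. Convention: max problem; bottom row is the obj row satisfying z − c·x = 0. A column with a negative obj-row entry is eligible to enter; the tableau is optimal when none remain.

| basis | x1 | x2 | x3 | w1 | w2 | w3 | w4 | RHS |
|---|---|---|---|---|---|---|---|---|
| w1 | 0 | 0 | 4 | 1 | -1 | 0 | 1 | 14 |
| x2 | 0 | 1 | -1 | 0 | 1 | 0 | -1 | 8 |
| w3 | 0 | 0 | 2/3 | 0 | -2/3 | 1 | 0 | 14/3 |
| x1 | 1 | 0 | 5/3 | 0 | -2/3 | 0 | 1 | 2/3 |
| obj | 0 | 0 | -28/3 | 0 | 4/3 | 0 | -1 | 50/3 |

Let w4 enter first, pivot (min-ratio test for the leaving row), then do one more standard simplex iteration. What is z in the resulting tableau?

102/5

Ratio test on column w4 — row 1: 14/1 = 14; row 2: entry -1 ≤ 0; row 3: entry 0 ≤ 0; row 4: (2/3)/1 = 2/3. Minimum is 2/3 at row 4 (x1 leaves); pivot element 1.
Pivot on row 4; the obj-row RHS becomes 50/3 − (-1)·(2/3) = 52/3.
Next entering variable (most negative obj-row entry -23/3): x3.
Ratio test on column x3 — row 1: (40/3)/(7/3) = 40/7; row 2: (26/3)/(2/3) = 13; row 3: (14/3)/(2/3) = 7; row 4: (2/3)/(5/3) = 2/5. Minimum is 2/5 at row 4 (w4 leaves); pivot element 5/3.
After the second pivot the obj-row RHS is 52/3 − (-23/3)·(2/5) = 102/5.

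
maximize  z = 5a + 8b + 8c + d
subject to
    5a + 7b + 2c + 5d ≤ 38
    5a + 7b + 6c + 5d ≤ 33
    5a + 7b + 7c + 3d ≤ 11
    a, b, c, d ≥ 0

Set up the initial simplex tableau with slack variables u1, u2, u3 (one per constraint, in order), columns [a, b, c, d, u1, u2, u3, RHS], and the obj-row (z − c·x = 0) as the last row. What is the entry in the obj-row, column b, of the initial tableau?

The obj-row carries the negated objective coefficients: the b entry is -8.

-8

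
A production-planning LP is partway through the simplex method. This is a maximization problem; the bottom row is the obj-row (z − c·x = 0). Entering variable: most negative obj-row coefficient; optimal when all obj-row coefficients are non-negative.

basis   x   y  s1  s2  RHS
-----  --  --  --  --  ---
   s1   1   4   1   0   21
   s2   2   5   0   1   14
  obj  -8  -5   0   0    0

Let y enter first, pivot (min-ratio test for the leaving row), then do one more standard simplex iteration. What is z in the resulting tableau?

Ratio test on column y — row 1: 21/4 = 21/4; row 2: 14/5 = 14/5. Minimum is 14/5 at row 2 (s2 leaves); pivot element 5.
Pivot on row 2; the obj-row RHS becomes 0 − (-5)·(14/5) = 14.
Next entering variable (most negative obj-row entry -6): x.
Ratio test on column x — row 1: entry -3/5 ≤ 0; row 2: (14/5)/(2/5) = 7. Minimum is 7 at row 2 (y leaves); pivot element 2/5.
After the second pivot the obj-row RHS is 14 − (-6)·7 = 56.

56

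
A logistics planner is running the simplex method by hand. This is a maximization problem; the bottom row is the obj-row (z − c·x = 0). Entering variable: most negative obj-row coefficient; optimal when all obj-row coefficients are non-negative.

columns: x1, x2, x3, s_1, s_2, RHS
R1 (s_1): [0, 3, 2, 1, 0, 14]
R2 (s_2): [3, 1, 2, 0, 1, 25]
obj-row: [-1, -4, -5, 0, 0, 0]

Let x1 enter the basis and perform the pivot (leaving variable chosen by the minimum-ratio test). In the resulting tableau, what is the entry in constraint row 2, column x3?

2/3

Ratio test on column x1 — row 1: entry 0 ≤ 0; row 2: 25/3 = 25/3. Minimum is 25/3 at row 2 (s_2 leaves); pivot element 3.
Divide row 2 by 3; eliminate column x1 from the other rows.
In the new row 2, the x3 entry is the old entry divided by the pivot: 2/3 = 2/3.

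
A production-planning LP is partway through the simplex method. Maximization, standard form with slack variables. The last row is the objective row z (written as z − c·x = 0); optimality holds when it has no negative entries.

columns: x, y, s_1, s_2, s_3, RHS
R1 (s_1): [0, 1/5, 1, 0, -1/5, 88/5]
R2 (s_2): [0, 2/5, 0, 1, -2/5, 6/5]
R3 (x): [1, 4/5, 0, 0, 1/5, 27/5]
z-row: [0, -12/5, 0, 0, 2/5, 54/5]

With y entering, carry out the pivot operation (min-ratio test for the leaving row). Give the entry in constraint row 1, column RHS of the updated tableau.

Ratio test on column y — row 1: (88/5)/(1/5) = 88; row 2: (6/5)/(2/5) = 3; row 3: (27/5)/(4/5) = 27/4. Minimum is 3 at row 2 (s_2 leaves); pivot element 2/5.
Divide row 2 by 2/5; eliminate column y from the other rows.
Row 1 update in column RHS: 88/5 − (1/5)·3 = 17.

17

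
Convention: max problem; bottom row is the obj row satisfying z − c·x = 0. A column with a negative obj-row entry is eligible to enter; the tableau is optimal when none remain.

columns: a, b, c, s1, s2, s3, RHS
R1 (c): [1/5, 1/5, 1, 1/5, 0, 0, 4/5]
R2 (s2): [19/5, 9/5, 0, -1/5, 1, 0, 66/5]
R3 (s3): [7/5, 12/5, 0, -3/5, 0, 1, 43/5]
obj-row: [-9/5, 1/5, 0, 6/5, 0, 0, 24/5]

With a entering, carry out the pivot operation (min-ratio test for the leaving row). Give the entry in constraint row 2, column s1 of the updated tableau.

-1/19

Ratio test on column a — row 1: (4/5)/(1/5) = 4; row 2: (66/5)/(19/5) = 66/19; row 3: (43/5)/(7/5) = 43/7. Minimum is 66/19 at row 2 (s2 leaves); pivot element 19/5.
Divide row 2 by 19/5; eliminate column a from the other rows.
In the new row 2, the s1 entry is the old entry divided by the pivot: (-1/5)/(19/5) = -1/19.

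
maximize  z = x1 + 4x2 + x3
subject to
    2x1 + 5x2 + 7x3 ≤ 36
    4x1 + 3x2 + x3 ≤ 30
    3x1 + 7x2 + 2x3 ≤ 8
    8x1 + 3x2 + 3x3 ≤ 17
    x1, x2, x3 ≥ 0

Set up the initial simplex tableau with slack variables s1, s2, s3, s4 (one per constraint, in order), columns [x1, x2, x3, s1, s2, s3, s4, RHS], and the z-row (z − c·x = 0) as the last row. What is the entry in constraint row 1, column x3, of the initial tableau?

Constraint 1 has coefficient 7 on x3.

7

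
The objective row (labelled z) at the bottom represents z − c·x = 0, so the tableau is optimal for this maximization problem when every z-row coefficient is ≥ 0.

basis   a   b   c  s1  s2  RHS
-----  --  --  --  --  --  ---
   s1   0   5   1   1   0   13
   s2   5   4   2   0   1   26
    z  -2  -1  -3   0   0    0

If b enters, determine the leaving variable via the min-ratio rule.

s1

Column b entries and ratios — s1: 13/5 = 13/5; s2: 26/4 = 13/2.
Smallest ratio is 13/5 in the row of s1, so s1 leaves.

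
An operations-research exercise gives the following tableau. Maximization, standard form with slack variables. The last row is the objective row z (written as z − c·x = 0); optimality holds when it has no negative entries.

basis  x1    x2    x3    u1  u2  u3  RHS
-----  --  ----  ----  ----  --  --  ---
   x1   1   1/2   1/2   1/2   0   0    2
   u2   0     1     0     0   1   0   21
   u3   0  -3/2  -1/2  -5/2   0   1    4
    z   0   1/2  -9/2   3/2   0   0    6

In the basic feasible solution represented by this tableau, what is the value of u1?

u1 is not in the basis, so in the current basic feasible solution u1 = 0.

0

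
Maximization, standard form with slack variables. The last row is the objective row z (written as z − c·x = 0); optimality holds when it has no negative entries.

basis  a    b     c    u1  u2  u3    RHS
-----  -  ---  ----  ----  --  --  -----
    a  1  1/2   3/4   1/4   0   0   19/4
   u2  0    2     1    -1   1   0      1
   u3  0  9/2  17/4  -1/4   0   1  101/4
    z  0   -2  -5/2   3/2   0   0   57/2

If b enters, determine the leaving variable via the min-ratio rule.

Column b entries and ratios — a: (19/4)/(1/2) = 19/2; u2: 1/2 = 1/2; u3: (101/4)/(9/2) = 101/18.
Smallest ratio is 1/2 in the row of u2, so u2 leaves.

u2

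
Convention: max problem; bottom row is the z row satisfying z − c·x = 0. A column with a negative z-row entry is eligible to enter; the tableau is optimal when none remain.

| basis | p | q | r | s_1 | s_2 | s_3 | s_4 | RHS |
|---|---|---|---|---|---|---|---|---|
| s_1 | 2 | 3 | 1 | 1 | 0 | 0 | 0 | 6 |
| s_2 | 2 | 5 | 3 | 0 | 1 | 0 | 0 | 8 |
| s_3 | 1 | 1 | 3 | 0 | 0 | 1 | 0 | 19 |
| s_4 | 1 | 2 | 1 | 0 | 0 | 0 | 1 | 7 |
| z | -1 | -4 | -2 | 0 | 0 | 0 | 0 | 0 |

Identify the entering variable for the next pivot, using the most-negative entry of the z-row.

q

Negative z-row entries: p: -1, q: -4, r: -2.
The most negative is -4 in column q, so q enters.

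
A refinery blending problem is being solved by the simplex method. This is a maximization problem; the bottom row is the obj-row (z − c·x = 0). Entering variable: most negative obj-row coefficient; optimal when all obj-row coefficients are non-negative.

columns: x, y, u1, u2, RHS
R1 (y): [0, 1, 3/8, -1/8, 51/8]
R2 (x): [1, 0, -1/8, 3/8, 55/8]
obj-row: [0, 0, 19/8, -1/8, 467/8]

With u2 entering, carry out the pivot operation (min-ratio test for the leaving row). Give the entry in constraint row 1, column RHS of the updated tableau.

Ratio test on column u2 — row 1: entry -1/8 ≤ 0; row 2: (55/8)/(3/8) = 55/3. Minimum is 55/3 at row 2 (x leaves); pivot element 3/8.
Divide row 2 by 3/8; eliminate column u2 from the other rows.
Row 1 update in column RHS: 51/8 − (-1/8)·(55/3) = 26/3.

26/3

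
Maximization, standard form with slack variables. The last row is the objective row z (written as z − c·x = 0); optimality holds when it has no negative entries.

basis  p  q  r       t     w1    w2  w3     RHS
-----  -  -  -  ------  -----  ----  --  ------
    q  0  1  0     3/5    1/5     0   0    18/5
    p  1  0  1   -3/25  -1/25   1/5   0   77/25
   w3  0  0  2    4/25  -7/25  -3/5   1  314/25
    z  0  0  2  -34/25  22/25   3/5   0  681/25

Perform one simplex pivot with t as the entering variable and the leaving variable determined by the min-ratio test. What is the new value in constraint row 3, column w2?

Ratio test on column t — row 1: (18/5)/(3/5) = 6; row 2: entry -3/25 ≤ 0; row 3: (314/25)/(4/25) = 157/2. Minimum is 6 at row 1 (q leaves); pivot element 3/5.
Divide row 1 by 3/5; eliminate column t from the other rows.
Row 3 update in column w2: -3/5 − (4/25)·0 = -3/5.

-3/5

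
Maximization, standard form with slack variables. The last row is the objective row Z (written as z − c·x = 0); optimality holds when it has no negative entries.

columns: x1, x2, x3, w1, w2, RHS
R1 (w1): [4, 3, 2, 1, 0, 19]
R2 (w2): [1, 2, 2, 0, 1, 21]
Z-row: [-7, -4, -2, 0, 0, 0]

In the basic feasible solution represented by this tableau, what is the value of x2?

x2 is not in the basis, so in the current basic feasible solution x2 = 0.

0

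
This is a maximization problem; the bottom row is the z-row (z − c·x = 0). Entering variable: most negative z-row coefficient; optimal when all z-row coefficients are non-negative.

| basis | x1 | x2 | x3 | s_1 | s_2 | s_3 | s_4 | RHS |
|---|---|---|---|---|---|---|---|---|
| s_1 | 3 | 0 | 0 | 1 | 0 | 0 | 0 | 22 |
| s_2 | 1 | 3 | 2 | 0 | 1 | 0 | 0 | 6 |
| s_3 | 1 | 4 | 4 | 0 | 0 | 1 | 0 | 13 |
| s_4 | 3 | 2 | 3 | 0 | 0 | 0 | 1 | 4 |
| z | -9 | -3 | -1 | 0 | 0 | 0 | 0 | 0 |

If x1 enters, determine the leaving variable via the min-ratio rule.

Column x1 entries and ratios — s_1: 22/3 = 22/3; s_2: 6/1 = 6; s_3: 13/1 = 13; s_4: 4/3 = 4/3.
Smallest ratio is 4/3 in the row of s_4, so s_4 leaves.

s_4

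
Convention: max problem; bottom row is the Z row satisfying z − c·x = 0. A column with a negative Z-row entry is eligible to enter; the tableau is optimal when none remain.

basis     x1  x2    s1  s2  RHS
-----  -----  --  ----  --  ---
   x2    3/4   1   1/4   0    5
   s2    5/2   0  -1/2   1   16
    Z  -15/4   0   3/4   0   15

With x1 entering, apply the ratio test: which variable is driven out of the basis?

s2

Column x1 entries and ratios — x2: 5/(3/4) = 20/3; s2: 16/(5/2) = 32/5.
Smallest ratio is 32/5 in the row of s2, so s2 leaves.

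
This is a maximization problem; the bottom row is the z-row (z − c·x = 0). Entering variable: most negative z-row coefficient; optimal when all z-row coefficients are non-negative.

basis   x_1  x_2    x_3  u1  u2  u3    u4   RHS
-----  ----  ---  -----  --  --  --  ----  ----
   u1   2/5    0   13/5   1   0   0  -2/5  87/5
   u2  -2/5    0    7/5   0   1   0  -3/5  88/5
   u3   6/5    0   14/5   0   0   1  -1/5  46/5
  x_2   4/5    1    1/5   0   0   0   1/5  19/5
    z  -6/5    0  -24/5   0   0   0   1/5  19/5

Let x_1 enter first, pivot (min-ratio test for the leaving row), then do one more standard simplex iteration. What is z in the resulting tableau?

Ratio test on column x_1 — row 1: (87/5)/(2/5) = 87/2; row 2: entry -2/5 ≤ 0; row 3: (46/5)/(6/5) = 23/3; row 4: (19/5)/(4/5) = 19/4. Minimum is 19/4 at row 4 (x_2 leaves); pivot element 4/5.
Pivot on row 4; the z-row RHS becomes 19/5 − (-6/5)·(19/4) = 19/2.
Next entering variable (most negative z-row entry -9/2): x_3.
Ratio test on column x_3 — row 1: (31/2)/(5/2) = 31/5; row 2: (39/2)/(3/2) = 13; row 3: (7/2)/(5/2) = 7/5; row 4: (19/4)/(1/4) = 19. Minimum is 7/5 at row 3 (u3 leaves); pivot element 5/2.
After the second pivot the z-row RHS is 19/2 − (-9/2)·(7/5) = 79/5.

79/5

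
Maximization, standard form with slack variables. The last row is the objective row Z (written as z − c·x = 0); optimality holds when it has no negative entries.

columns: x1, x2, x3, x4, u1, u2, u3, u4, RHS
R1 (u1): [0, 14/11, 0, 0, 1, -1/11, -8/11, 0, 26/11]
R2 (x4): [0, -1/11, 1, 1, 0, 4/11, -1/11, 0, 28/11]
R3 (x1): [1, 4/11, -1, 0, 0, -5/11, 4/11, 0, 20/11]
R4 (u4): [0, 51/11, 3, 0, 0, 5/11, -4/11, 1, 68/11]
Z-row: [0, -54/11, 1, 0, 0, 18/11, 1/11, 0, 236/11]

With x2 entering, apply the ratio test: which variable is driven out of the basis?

Column x2 entries and ratios — u1: (26/11)/(14/11) = 13/7; x4: -1/11 ≤ 0, skip; x1: (20/11)/(4/11) = 5; u4: (68/11)/(51/11) = 4/3.
Smallest ratio is 4/3 in the row of u4, so u4 leaves.

u4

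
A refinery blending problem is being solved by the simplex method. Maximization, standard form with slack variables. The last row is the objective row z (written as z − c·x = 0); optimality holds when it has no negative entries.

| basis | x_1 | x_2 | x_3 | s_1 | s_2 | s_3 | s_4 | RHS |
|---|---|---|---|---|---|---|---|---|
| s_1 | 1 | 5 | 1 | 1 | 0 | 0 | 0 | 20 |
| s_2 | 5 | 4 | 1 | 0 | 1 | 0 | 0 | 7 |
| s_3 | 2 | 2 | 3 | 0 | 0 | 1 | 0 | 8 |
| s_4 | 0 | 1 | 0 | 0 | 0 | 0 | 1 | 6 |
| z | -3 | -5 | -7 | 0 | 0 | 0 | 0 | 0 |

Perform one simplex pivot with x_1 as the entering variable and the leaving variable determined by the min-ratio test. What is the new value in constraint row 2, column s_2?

Ratio test on column x_1 — row 1: 20/1 = 20; row 2: 7/5 = 7/5; row 3: 8/2 = 4; row 4: entry 0 ≤ 0. Minimum is 7/5 at row 2 (s_2 leaves); pivot element 5.
Divide row 2 by 5; eliminate column x_1 from the other rows.
In the new row 2, the s_2 entry is the old entry divided by the pivot: 1/5 = 1/5.

1/5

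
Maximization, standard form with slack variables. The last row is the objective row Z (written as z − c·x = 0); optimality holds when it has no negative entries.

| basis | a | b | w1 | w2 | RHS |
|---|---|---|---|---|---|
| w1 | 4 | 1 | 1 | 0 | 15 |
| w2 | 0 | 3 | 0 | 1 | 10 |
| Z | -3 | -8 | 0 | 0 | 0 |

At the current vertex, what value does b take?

0

b is not in the basis, so in the current basic feasible solution b = 0.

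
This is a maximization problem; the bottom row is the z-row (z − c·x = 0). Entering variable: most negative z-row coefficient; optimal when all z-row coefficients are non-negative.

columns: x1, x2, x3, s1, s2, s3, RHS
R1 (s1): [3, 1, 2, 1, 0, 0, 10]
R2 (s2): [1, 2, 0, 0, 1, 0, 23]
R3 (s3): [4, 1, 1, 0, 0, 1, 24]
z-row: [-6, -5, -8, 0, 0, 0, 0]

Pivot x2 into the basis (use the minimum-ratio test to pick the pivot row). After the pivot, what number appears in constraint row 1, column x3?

Ratio test on column x2 — row 1: 10/1 = 10; row 2: 23/2 = 23/2; row 3: 24/1 = 24. Minimum is 10 at row 1 (s1 leaves); pivot element 1.
Divide row 1 by 1; eliminate column x2 from the other rows.
In the new row 1, the x3 entry is the old entry divided by the pivot: 2/1 = 2.

2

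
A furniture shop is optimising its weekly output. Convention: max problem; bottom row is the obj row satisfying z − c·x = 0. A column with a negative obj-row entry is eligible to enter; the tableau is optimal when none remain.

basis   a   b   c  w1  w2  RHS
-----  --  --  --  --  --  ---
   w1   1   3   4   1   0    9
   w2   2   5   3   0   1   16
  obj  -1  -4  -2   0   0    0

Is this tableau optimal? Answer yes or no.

The obj-row has a negative entry -4 in column b, so it is not optimal.

no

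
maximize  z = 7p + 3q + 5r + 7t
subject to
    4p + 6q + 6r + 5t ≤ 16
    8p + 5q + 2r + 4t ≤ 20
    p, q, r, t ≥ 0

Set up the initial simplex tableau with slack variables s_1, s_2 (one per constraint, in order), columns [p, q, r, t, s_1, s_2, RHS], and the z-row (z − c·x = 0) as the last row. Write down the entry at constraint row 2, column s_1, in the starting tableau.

Slack s_1 belongs to constraint 1; its column is the unit vector e_1, so the entry in row 2 is 0.

0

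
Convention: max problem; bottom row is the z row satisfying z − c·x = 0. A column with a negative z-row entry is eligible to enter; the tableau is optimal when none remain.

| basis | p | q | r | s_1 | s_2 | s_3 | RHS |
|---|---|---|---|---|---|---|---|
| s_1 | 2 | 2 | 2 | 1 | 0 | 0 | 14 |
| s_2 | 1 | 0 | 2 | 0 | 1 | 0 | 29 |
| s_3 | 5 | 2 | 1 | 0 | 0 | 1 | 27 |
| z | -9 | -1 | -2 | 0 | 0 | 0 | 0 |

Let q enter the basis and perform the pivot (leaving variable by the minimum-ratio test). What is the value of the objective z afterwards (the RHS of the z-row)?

7

Ratio test on column q — row 1: 14/2 = 7; row 2: entry 0 ≤ 0; row 3: 27/2 = 27/2. Minimum is 7 at row 1 (s_1 leaves); pivot element 2.
Pivot on row 1; the z-row RHS becomes 0 − (-1)·7 = 7.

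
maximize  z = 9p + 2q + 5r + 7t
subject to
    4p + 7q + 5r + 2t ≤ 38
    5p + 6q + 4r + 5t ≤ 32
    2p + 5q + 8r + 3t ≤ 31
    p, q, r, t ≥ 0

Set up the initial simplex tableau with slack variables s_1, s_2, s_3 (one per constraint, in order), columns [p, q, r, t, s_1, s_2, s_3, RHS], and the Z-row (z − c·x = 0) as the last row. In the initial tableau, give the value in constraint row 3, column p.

Constraint 3 has coefficient 2 on p.

2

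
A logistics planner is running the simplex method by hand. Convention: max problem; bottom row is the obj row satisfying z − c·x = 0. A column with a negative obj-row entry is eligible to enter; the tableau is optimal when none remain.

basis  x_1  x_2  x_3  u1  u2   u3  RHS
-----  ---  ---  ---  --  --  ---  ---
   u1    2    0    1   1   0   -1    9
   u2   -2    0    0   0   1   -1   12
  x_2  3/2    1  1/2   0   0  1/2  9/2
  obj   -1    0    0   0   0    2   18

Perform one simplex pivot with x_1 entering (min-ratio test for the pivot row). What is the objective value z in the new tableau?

Ratio test on column x_1 — row 1: 9/2 = 9/2; row 2: entry -2 ≤ 0; row 3: (9/2)/(3/2) = 3. Minimum is 3 at row 3 (x_2 leaves); pivot element 3/2.
Pivot on row 3; the obj-row RHS becomes 18 − (-1)·3 = 21.

21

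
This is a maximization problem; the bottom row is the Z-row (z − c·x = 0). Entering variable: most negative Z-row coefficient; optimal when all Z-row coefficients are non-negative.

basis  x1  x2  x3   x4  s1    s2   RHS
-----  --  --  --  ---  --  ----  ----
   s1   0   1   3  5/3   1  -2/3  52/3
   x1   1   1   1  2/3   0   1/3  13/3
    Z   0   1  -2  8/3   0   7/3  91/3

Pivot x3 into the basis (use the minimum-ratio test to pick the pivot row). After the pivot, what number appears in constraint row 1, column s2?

Ratio test on column x3 — row 1: (52/3)/3 = 52/9; row 2: (13/3)/1 = 13/3. Minimum is 13/3 at row 2 (x1 leaves); pivot element 1.
Divide row 2 by 1; eliminate column x3 from the other rows.
Row 1 update in column s2: -2/3 − 3·(1/3) = -5/3.

-5/3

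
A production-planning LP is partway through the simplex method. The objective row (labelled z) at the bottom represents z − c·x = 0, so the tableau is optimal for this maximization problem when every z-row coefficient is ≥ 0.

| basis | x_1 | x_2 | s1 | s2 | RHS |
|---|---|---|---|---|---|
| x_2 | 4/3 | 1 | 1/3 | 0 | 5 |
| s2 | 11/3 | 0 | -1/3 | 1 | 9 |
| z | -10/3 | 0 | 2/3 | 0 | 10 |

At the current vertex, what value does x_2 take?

x_2 is basic (row 1); its value is the RHS of that row, 5.

5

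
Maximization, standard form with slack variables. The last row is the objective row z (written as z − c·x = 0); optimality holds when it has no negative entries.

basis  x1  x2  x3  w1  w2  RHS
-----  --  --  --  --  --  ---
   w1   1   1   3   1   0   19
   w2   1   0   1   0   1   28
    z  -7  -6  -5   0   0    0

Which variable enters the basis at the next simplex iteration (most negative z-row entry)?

Negative z-row entries: x1: -7, x2: -6, x3: -5.
The most negative is -7 in column x1, so x1 enters.

x1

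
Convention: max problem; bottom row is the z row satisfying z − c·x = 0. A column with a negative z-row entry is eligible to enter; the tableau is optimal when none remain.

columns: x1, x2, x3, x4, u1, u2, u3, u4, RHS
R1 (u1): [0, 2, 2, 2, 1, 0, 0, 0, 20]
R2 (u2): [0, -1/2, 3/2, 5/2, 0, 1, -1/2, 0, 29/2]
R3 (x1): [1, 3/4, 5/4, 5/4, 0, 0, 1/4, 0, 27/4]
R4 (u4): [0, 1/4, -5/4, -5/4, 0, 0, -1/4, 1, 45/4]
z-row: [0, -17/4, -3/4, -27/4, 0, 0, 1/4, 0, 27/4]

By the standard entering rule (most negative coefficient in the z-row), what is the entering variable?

x4

Negative z-row entries: x2: -17/4, x3: -3/4, x4: -27/4.
The most negative is -27/4 in column x4, so x4 enters.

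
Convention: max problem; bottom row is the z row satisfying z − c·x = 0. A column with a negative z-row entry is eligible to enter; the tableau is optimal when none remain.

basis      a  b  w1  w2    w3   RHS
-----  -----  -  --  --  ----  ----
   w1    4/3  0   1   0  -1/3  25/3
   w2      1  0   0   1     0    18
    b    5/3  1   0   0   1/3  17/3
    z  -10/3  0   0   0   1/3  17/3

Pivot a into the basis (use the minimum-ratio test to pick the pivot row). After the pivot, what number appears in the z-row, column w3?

Ratio test on column a — row 1: (25/3)/(4/3) = 25/4; row 2: 18/1 = 18; row 3: (17/3)/(5/3) = 17/5. Minimum is 17/5 at row 3 (b leaves); pivot element 5/3.
Divide row 3 by 5/3; eliminate column a from the other rows.
z-row update in column w3: 1/3 − (-10/3)·(1/5) = 1.

1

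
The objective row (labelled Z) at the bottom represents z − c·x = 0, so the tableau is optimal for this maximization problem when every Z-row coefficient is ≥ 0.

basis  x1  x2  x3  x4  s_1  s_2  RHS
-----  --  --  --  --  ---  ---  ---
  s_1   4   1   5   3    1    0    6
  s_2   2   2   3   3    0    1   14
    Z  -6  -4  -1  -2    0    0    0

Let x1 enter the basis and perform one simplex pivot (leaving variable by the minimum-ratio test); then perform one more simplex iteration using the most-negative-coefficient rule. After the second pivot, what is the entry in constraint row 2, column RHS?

2

Ratio test on column x1 — row 1: 6/4 = 3/2; row 2: 14/2 = 7. Minimum is 3/2 at row 1 (s_1 leaves); pivot element 4.
Divide row 1 by 4; eliminate column x1 from the other rows.
Second iteration: most negative Z-row entry is -5/2 in column x2, so x2 enters.
Ratio test on column x2 — row 1: (3/2)/(1/4) = 6; row 2: 11/(3/2) = 22/3. Minimum is 6 at row 1 (x1 leaves); pivot element 1/4.
Divide row 1 by 1/4; eliminate column x2 from the other rows.
After both pivots, the entry at constraint row 2, column RHS is 2.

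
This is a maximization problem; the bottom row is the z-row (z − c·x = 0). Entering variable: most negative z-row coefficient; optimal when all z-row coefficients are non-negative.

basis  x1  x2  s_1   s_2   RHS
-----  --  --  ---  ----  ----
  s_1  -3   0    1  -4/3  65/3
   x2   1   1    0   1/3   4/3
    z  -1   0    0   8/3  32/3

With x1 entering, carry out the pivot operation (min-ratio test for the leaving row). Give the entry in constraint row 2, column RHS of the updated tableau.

4/3

Ratio test on column x1 — row 1: entry -3 ≤ 0; row 2: (4/3)/1 = 4/3. Minimum is 4/3 at row 2 (x2 leaves); pivot element 1.
Divide row 2 by 1; eliminate column x1 from the other rows.
In the new row 2, the RHS entry is the old entry divided by the pivot: (4/3)/1 = 4/3.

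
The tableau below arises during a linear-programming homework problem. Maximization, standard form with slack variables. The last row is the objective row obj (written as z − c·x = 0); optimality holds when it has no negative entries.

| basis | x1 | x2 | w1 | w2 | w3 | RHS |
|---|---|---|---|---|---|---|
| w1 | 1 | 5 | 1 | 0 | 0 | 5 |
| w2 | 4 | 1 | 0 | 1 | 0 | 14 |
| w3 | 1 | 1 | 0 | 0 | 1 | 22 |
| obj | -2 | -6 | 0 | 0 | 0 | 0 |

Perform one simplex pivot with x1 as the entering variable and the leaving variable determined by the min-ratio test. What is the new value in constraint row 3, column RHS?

Ratio test on column x1 — row 1: 5/1 = 5; row 2: 14/4 = 7/2; row 3: 22/1 = 22. Minimum is 7/2 at row 2 (w2 leaves); pivot element 4.
Divide row 2 by 4; eliminate column x1 from the other rows.
Row 3 update in column RHS: 22 − 1·(7/2) = 37/2.

37/2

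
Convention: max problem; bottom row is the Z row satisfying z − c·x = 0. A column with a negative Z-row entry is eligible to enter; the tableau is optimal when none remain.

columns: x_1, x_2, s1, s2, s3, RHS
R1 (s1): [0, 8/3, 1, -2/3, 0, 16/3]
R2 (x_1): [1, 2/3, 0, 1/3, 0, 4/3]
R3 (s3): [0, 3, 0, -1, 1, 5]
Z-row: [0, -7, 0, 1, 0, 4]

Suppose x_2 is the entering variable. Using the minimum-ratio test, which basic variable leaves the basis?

Column x_2 entries and ratios — s1: (16/3)/(8/3) = 2; x_1: (4/3)/(2/3) = 2; s3: 5/3 = 5/3.
Smallest ratio is 5/3 in the row of s3, so s3 leaves.

s3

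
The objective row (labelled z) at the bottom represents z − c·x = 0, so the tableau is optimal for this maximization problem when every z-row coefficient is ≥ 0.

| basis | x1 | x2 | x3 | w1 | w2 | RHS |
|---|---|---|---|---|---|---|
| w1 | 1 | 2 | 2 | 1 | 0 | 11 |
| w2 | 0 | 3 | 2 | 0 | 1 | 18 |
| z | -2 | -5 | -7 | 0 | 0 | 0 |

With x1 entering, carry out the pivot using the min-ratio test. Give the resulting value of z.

22

Ratio test on column x1 — row 1: 11/1 = 11; row 2: entry 0 ≤ 0. Minimum is 11 at row 1 (w1 leaves); pivot element 1.
Pivot on row 1; the z-row RHS becomes 0 − (-2)·11 = 22.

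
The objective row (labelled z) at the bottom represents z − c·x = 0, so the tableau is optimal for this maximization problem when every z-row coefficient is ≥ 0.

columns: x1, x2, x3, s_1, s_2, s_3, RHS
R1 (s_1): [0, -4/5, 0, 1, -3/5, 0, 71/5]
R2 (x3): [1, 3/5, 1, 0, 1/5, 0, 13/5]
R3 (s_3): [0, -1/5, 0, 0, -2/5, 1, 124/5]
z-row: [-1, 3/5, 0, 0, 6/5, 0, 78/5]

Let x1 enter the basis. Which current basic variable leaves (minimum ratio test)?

Column x1 entries and ratios — s_1: 0 ≤ 0, skip; x3: (13/5)/1 = 13/5; s_3: 0 ≤ 0, skip.
Smallest ratio is 13/5 in the row of x3, so x3 leaves.

x3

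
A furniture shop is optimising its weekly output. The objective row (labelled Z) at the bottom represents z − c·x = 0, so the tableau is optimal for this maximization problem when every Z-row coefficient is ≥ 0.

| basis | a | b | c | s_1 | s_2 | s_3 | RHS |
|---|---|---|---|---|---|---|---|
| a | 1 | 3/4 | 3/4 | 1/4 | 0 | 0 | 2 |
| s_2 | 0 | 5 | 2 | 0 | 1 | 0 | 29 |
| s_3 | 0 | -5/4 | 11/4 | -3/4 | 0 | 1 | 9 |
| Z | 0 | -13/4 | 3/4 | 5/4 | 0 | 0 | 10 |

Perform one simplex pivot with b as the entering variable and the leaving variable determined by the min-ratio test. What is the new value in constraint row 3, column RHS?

37/3

Ratio test on column b — row 1: 2/(3/4) = 8/3; row 2: 29/5 = 29/5; row 3: entry -5/4 ≤ 0. Minimum is 8/3 at row 1 (a leaves); pivot element 3/4.
Divide row 1 by 3/4; eliminate column b from the other rows.
Row 3 update in column RHS: 9 − (-5/4)·(8/3) = 37/3.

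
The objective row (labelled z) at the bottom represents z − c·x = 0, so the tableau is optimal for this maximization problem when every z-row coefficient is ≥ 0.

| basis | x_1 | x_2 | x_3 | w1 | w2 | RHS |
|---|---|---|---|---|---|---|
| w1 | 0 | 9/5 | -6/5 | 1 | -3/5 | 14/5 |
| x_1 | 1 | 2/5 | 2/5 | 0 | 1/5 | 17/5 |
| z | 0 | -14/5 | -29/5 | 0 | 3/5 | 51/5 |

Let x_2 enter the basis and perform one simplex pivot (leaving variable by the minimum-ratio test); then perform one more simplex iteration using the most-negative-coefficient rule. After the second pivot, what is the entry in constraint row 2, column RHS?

25/6

Ratio test on column x_2 — row 1: (14/5)/(9/5) = 14/9; row 2: (17/5)/(2/5) = 17/2. Minimum is 14/9 at row 1 (w1 leaves); pivot element 9/5.
Divide row 1 by 9/5; eliminate column x_2 from the other rows.
Second iteration: most negative z-row entry is -23/3 in column x_3, so x_3 enters.
Ratio test on column x_3 — row 1: entry -2/3 ≤ 0; row 2: (25/9)/(2/3) = 25/6. Minimum is 25/6 at row 2 (x_1 leaves); pivot element 2/3.
Divide row 2 by 2/3; eliminate column x_3 from the other rows.
After both pivots, the entry at constraint row 2, column RHS is 25/6.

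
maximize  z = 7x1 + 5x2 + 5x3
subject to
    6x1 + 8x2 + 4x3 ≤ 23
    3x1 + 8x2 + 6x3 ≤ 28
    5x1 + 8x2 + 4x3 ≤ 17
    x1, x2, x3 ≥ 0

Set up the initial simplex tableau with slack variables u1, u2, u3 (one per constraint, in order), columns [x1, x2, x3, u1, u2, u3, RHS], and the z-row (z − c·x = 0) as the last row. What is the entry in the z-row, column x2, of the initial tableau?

The z-row carries the negated objective coefficients: the x2 entry is -5.

-5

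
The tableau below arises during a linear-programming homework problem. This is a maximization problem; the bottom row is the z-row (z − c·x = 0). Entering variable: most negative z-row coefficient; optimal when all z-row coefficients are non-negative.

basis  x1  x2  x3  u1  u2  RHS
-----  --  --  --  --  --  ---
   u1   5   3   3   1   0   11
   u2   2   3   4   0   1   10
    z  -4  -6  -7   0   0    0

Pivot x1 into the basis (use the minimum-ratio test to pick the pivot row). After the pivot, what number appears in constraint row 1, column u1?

Ratio test on column x1 — row 1: 11/5 = 11/5; row 2: 10/2 = 5. Minimum is 11/5 at row 1 (u1 leaves); pivot element 5.
Divide row 1 by 5; eliminate column x1 from the other rows.
In the new row 1, the u1 entry is the old entry divided by the pivot: 1/5 = 1/5.

1/5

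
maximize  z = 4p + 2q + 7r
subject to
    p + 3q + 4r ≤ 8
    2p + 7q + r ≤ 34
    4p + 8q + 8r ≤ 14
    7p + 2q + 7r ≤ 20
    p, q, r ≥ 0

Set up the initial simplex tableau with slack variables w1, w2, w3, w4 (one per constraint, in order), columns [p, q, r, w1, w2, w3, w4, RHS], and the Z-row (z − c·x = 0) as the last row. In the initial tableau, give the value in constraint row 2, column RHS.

The RHS of constraint 2 is b_2 = 34.

34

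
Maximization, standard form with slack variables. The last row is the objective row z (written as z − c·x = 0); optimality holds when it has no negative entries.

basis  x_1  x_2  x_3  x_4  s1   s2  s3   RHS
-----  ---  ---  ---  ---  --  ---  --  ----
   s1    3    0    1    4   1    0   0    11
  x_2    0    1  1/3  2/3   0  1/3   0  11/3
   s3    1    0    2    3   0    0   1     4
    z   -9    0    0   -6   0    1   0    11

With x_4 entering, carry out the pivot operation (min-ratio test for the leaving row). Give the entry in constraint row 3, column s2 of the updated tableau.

Ratio test on column x_4 — row 1: 11/4 = 11/4; row 2: (11/3)/(2/3) = 11/2; row 3: 4/3 = 4/3. Minimum is 4/3 at row 3 (s3 leaves); pivot element 3.
Divide row 3 by 3; eliminate column x_4 from the other rows.
In the new row 3, the s2 entry is the old entry divided by the pivot: 0/3 = 0.

0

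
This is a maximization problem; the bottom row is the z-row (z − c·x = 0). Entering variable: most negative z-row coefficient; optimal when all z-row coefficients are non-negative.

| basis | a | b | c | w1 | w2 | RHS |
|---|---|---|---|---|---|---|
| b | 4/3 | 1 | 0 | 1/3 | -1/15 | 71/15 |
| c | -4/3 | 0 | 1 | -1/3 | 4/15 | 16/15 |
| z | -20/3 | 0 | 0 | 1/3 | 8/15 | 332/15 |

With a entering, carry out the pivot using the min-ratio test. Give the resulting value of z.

229/5

Ratio test on column a — row 1: (71/15)/(4/3) = 71/20; row 2: entry -4/3 ≤ 0. Minimum is 71/20 at row 1 (b leaves); pivot element 4/3.
Pivot on row 1; the z-row RHS becomes 332/15 − (-20/3)·(71/20) = 229/5.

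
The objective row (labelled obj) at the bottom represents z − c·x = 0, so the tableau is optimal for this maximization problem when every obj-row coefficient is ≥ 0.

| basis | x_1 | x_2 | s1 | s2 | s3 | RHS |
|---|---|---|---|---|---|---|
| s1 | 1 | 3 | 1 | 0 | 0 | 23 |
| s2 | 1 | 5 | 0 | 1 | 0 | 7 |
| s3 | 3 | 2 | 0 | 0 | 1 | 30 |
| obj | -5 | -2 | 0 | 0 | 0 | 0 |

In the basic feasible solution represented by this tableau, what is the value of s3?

s3 is basic (row 3); its value is the RHS of that row, 30.

30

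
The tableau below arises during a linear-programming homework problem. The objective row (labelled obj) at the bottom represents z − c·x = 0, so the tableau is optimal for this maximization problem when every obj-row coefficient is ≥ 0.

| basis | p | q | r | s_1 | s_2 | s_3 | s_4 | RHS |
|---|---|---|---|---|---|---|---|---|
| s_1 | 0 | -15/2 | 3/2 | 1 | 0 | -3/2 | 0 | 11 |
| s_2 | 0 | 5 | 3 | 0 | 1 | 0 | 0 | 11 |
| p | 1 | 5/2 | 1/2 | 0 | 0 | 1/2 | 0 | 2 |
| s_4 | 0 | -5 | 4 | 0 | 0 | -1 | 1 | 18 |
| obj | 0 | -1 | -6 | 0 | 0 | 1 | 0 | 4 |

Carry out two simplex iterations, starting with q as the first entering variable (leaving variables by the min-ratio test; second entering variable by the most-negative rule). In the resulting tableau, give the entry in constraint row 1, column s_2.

-3/2

Ratio test on column q — row 1: entry -15/2 ≤ 0; row 2: 11/5 = 11/5; row 3: 2/(5/2) = 4/5; row 4: entry -5 ≤ 0. Minimum is 4/5 at row 3 (p leaves); pivot element 5/2.
Divide row 3 by 5/2; eliminate column q from the other rows.
Second iteration: most negative obj-row entry is -29/5 in column r, so r enters.
Ratio test on column r — row 1: 17/3 = 17/3; row 2: 7/2 = 7/2; row 3: (4/5)/(1/5) = 4; row 4: 22/5 = 22/5. Minimum is 7/2 at row 2 (s_2 leaves); pivot element 2.
Divide row 2 by 2; eliminate column r from the other rows.
After both pivots, the entry at constraint row 1, column s_2 is -3/2.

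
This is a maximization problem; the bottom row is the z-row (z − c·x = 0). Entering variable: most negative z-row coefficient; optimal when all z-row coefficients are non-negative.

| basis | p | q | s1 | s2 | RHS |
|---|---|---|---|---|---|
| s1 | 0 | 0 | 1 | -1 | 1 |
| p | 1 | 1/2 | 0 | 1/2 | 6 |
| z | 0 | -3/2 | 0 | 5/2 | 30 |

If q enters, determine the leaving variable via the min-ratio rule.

p

Column q entries and ratios — s1: 0 ≤ 0, skip; p: 6/(1/2) = 12.
Smallest ratio is 12 in the row of p, so p leaves.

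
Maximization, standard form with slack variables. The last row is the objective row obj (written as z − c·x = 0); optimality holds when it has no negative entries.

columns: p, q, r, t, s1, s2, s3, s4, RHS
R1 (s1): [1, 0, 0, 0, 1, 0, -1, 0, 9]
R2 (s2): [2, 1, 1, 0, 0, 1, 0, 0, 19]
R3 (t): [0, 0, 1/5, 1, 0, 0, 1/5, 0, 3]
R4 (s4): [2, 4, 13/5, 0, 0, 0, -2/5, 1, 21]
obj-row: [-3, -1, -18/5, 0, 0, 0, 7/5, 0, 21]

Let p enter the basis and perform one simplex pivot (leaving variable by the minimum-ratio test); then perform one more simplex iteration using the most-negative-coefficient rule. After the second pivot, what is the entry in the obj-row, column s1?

Ratio test on column p — row 1: 9/1 = 9; row 2: 19/2 = 19/2; row 3: entry 0 ≤ 0; row 4: 21/2 = 21/2. Minimum is 9 at row 1 (s1 leaves); pivot element 1.
Divide row 1 by 1; eliminate column p from the other rows.
Second iteration: most negative obj-row entry is -18/5 in column r, so r enters.
Ratio test on column r — row 1: entry 0 ≤ 0; row 2: 1/1 = 1; row 3: 3/(1/5) = 15; row 4: 3/(13/5) = 15/13. Minimum is 1 at row 2 (s2 leaves); pivot element 1.
Divide row 2 by 1; eliminate column r from the other rows.
After both pivots, the entry at the obj-row, column s1 is -21/5.

-21/5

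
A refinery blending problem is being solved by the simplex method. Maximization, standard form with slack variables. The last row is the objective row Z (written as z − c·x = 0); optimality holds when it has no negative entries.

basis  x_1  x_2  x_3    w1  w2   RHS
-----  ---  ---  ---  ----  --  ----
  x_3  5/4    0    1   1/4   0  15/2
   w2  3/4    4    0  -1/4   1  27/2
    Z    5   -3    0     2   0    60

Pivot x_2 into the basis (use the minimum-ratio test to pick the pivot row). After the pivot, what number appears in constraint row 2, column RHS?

Ratio test on column x_2 — row 1: entry 0 ≤ 0; row 2: (27/2)/4 = 27/8. Minimum is 27/8 at row 2 (w2 leaves); pivot element 4.
Divide row 2 by 4; eliminate column x_2 from the other rows.
In the new row 2, the RHS entry is the old entry divided by the pivot: (27/2)/4 = 27/8.

27/8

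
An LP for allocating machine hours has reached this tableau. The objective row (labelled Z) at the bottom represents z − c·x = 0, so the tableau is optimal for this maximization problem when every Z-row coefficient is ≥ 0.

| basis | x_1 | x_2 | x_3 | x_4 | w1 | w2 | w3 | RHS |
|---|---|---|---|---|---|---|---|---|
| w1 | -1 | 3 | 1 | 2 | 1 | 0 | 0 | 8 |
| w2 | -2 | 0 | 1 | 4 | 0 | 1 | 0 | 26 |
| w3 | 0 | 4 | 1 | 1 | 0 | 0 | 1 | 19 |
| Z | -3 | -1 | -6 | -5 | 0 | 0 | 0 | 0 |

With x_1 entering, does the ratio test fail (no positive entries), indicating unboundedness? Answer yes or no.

yes

Every constraint-row entry in column x_1 is ≤ 0, so increasing x_1 is unbounded.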